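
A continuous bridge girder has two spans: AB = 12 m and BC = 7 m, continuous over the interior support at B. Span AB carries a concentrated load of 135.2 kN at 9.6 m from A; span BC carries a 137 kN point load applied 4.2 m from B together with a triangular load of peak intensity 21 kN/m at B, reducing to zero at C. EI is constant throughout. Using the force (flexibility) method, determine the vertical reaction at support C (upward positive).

R_C = 73.53 kN

Release continuity at B by inserting a hinge; the redundant is the internal moment M_B. The primary structure is two simply-supported spans AB and BC.
Discontinuity in slope at B on the released structure — sum the simple-span end rotations:
  span AB: point load 135.2 at a = 9.6: Pab(L + a)/(6LEI) = 934.5/EI
  span BC: point load 137 at a = 4.2: Pab(L + b)/(6LEI) = 375.9/EI
  span BC: triangular load, peak 21: w₀L³/(45EI) = 160.1/EI
  relative rotation θ_0 = (934.5 + 536)/EI = 1470/EI
A unit hogging moment at B produces rotation L₁/(3EI) + L₂/(3EI) = 6.333/EI.
Slope continuity at B: θ_0 = M_B·6.333/EI, so M_B = 1470/6.333 = 232.2 kN·m (hogging).
Span BC, ΣM about C: R_B^{BC}·7 = 726.6 + 232.2, so R_B^{BC} = 137 kN and R_C = 210.5 − 137 = 73.53 kN.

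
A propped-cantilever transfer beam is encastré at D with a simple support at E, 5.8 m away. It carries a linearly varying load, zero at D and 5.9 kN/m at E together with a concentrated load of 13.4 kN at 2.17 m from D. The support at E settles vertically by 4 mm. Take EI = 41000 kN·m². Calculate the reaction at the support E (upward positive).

Choose R_E as the redundant. The primary structure is the cantilever fixed at D.
Free-end deflection of the primary structure under the applied loading (downward +):
  triangular load, peak 5.9 at the free end: 11w₀L⁴/(120EI) = 612/EI
  point load 13.4 at a = 2.17: Pa²(3L − a)/(6EI) = 160.2/EI
  δ_0 = 772.2/EI
Flexibility coefficient — unit upward force at E: δ_{EE} = L³/(3EI) = 65.04/EI.
With EI = 41000 kN·m²: δ_0 = 0.018834 m and δ_{EE} = 0.001586 m/kN.
Compatibility — the beam at E must follow the support down by 0.004 m: δ_0 − R_E·δ_{EE} = 0.004, so R_E = (0.018834 − 0.004)/0.001586 = 9.352 kN.

R_E = 9.352 kN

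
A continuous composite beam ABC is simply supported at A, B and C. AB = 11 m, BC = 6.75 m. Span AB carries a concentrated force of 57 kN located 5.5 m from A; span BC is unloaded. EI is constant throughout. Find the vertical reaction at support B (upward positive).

R_B = 45.92 kN

Take M_B as the redundant. Released structure: two simple spans AB and BC with a hinge at B.
Rotations at B on the released spans (each span's end-slope, ×1/EI):
  span AB: point load 57 at a = 5.5: Pab(L + a)/(6LEI) = 431.1/EI
  relative rotation θ_0 = (431.1 + 0)/EI = 431.1/EI
A unit hogging moment at B produces rotation L₁/(3EI) + L₂/(3EI) = 5.917/EI.
Slope continuity at B: θ_0 = M_B·5.917/EI, so M_B = 431.1/5.917 = 72.86 kN·m (hogging).
Span AB, ΣM about A with M_B applied at B: R_B^{AB}·11 = 313.5 + 72.86, so R_B^{AB} = 35.12 kN and R_A = 57 − 35.12 = 21.88 kN.
Span BC, ΣM about C: R_B^{BC}·6.75 = 0 + 72.86, so R_B^{BC} = 10.79 kN and R_C = 0 − 10.79 = -10.79 kN.
R_B = 35.12 + 10.79 = 45.92 kN.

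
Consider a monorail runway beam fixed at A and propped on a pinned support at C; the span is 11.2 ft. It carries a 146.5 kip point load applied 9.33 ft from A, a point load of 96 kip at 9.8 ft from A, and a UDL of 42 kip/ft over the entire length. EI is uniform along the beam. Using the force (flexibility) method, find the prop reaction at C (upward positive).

Remove the prop at C; the released (primary) structure is a cantilever built in at A.
Primary-structure tip deflection at C by superposition:
  point load 146.5 at a = 9.33: Pa²(3L − a)/(6EI) = 51585/EI
  point load 96 at a = 9.8: Pa²(3L − a)/(6EI) = 36572/EI
  UDL 42: wL⁴/(8EI) = 82610/EI
  δ_0 = 170766/EI
Tip deflection under a unit load at C: L³/(3EI) = 468.3/EI.
The prop prevents deflection at C: R_C = δ_0/δ_{CC} = 170766/468.3 = 364.6 kip.

R_C = 364.6 kip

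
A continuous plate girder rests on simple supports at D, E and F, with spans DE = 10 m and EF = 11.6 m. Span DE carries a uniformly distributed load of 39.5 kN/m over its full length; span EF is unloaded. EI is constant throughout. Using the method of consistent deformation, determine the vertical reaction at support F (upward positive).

Insert a hinge at E; M_E is the redundant, and each span becomes simply supported.
Discontinuity in slope at E on the released structure — sum the simple-span end rotations:
  span DE: UDL 39.5: wL³/(24EI) = 1646/EI
  relative rotation θ_0 = (1646 + 0)/EI = 1646/EI
A unit hogging moment at E produces rotation L₁/(3EI) + L₂/(3EI) = 7.2/EI.
Compatibility: M_E·(L₁+L₂)/(3EI) = θ_0, giving M_E = 228.6 kN·m (hogging).
Span EF, ΣM about F: R_E^{EF}·11.6 = 0 + 228.6, so R_E^{EF} = 19.71 kN and R_F = 0 − 19.71 = -19.71 kN.

R_F = -19.71 kN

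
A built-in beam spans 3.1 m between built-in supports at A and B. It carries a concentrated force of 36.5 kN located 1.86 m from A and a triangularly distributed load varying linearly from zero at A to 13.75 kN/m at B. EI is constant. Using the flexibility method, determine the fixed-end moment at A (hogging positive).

M_A = 15.27 kN·m

Release both end moments; the primary structure is a simply-supported span AB with redundants M_A and M_B.
Simple-span end rotations at A and B under the given loads:
  at A: point load 36.5 at a = 1.86: Pab(L + b)/(6LEI) = 19.64/EI
  at B: point load 36.5 at a = 1.86: Pab(L + a)/(6LEI) = 22.45/EI
  at A: triangular load, peak 13.75: 7w₀L³/(360EI) = 7.965/EI
  at B: triangular load, peak 13.75: w₀L³/(45EI) = 9.103/EI
  θ_A0 = 27.61/EI,  θ_B0 = 31.55/EI
Flexibility coefficients: a unit moment at one end gives L/(3EI) there and L/(6EI) at the far end, so f₁₁ = f₂₂ = 1.033/EI and f₁₂ = f₂₁ = 0.5167/EI.
Compatibility — zero rotation at each built-in end:
  1.033 M_A + 0.5167 M_B = 27.61
  0.5167 M_A + 1.033 M_B = 31.55
Solving the pair gives M_A = 15.27 kN·m and M_B = 22.9 kN·m (hogging).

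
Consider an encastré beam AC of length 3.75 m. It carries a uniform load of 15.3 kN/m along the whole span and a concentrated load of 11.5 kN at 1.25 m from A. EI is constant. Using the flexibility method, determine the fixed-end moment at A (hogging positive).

M_A = 24.32 kN·m

Release both end moments; the primary structure is a simply-supported span AC with redundants M_A and M_C.
Simple-span end rotations at A and C under the given loads:
  at A: UDL 15.3: wL³/(24EI) = 33.62/EI
  at C: UDL 15.3: wL³/(24EI) = 33.62/EI
  at A: point load 11.5 at a = 1.25: Pab(L + b)/(6LEI) = 9.983/EI
  at C: point load 11.5 at a = 1.25: Pab(L + a)/(6LEI) = 7.986/EI
  θ_A0 = 43.6/EI,  θ_C0 = 41.6/EI
Flexibility coefficients: a unit moment at one end gives L/(3EI) there and L/(6EI) at the far end, so f₁₁ = f₂₂ = 1.25/EI and f₁₂ = f₂₁ = 0.625/EI.
Compatibility — zero rotation at each built-in end:
  1.25 M_A + 0.625 M_C = 43.6
  0.625 M_A + 1.25 M_C = 41.6
Solving the pair gives M_A = 24.32 kN·m and M_C = 21.12 kN·m (hogging).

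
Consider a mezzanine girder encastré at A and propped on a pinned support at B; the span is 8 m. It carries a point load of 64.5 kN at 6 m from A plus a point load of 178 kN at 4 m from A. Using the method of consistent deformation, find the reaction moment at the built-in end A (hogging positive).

Release the roller at B. Primary structure: cantilever fixed at A.
Deflection at B on the released cantilever, summing each load's contribution:
  point load 64.5 at a = 6: Pa²(3L − a)/(6EI) = 6966/EI
  point load 178 at a = 4: Pa²(3L − a)/(6EI) = 9493/EI
  δ_0 = 16459/EI
Tip deflection under a unit load at B: L³/(3EI) = 170.7/EI.
Compatibility at B: δ_0 − R_B·δ_{BB} = 0, so R_B = 16459/170.7 = 96.44 kN.
Moment equilibrium about A: M_A = Σ(load moments about A) − R_B·L = 1099 − 96.44×8 = 327.5 kN·m.

M_A = 327.5 kN·m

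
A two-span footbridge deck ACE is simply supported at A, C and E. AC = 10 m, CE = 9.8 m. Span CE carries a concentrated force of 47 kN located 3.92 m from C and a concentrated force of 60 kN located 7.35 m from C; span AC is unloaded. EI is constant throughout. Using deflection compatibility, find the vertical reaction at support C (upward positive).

Release continuity at C by inserting a hinge; the redundant is the internal moment M_C. The primary structure is two simply-supported spans AC and CE.
End slopes at the hinge C, treating each span as simply supported:
  span CE: point load 47 at a = 3.92: Pab(L + b)/(6LEI) = 288.9/EI
  span CE: point load 60 at a = 7.35: Pab(L + b)/(6LEI) = 225.1/EI
  relative rotation θ_0 = (0 + 514)/EI = 514/EI
A unit hogging moment at C produces rotation L₁/(3EI) + L₂/(3EI) = 6.6/EI.
Compatibility: M_C·(L₁+L₂)/(3EI) = θ_0, giving M_C = 77.88 kN·m (hogging).
Span AC, ΣM about A with M_C applied at C: R_C^{AC}·10 = 0 + 77.88, so R_C^{AC} = 7.788 kN and R_A = 0 − 7.788 = -7.788 kN.
Span CE, ΣM about E: R_C^{CE}·9.8 = 423.4 + 77.88, so R_C^{CE} = 51.15 kN and R_E = 107 − 51.15 = 55.85 kN.
R_C = 7.788 + 51.15 = 58.93 kN.

R_C = 58.93 kN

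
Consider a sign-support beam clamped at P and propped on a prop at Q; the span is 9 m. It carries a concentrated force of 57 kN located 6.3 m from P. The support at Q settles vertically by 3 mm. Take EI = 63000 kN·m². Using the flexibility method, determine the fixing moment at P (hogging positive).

M_P = 77.02 kN·m

Release the roller at Q. Primary structure: cantilever fixed at P.
Downward deflection at the released point Q due to the loads:
  point load 57 at a = 6.3: Pa²(3L − a)/(6EI) = 7805/EI
Flexibility coefficient — unit upward force at Q: δ_{QQ} = L³/(3EI) = 243/EI.
With EI = 63000 kN·m²: δ_0 = 0.12389 m and δ_{QQ} = 0.003857 m/kN.
Compatibility — the beam at Q must follow the support down by 0.003 m: δ_0 − R_Q·δ_{QQ} = 0.003, so R_Q = (0.12389 − 0.003)/0.003857 = 31.34 kN.
Moment equilibrium about P: M_P = Σ(load moments about P) − R_Q·L = 359.1 − 31.34×9 = 77.02 kN·m.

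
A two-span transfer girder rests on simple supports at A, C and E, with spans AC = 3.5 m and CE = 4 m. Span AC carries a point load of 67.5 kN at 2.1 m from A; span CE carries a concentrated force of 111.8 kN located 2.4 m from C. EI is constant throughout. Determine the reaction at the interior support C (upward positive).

Take M_C as the redundant. Released structure: two simple spans AC and CE with a hinge at C.
End slopes at the hinge C, treating each span as simply supported:
  span AC: point load 67.5 at a = 2.1: Pab(L + a)/(6LEI) = 52.92/EI
  span CE: point load 111.8 at a = 2.4: Pab(L + b)/(6LEI) = 100.2/EI
  relative rotation θ_0 = (52.92 + 100.2)/EI = 153.1/EI
A unit hogging moment at C produces rotation L₁/(3EI) + L₂/(3EI) = 2.5/EI.
Slope continuity at C: θ_0 = M_C·2.5/EI, so M_C = 153.1/2.5 = 61.24 kN·m (hogging).
Span AC, ΣM about A with M_C applied at C: R_C^{AC}·3.5 = 141.8 + 61.24, so R_C^{AC} = 58 kN and R_A = 67.5 − 58 = 9.504 kN.
Span CE, ΣM about E: R_C^{CE}·4 = 178.9 + 61.24, so R_C^{CE} = 60.03 kN and R_E = 111.8 − 60.03 = 51.77 kN.
R_C = 58 + 60.03 = 118 kN.

R_C = 118 kN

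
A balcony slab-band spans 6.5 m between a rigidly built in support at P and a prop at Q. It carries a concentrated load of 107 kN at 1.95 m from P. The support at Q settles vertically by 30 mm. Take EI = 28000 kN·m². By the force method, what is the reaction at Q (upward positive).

R_Q = 3.824 kN

Remove the prop at Q; the released (primary) structure is a cantilever built in at P.
Free-end deflection of the primary structure under the applied loading (downward +):
  point load 107 at a = 1.95: Pa²(3L − a)/(6EI) = 1190/EI
Tip deflection under a unit load at Q: L³/(3EI) = 91.54/EI.
With EI = 28000 kN·m²: δ_0 = 0.042503 m and δ_{QQ} = 0.003269 m/kN.
Compatibility — the beam at Q must follow the support down by 0.03 m: δ_0 − R_Q·δ_{QQ} = 0.03, so R_Q = (0.042503 − 0.03)/0.003269 = 3.824 kN.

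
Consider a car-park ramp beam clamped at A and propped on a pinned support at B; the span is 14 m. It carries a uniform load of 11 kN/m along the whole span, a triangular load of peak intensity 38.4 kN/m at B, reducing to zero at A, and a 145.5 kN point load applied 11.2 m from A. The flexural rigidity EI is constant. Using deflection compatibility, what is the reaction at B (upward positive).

R_B = 308 kN

Take the reaction at B as the redundant and release it; the primary structure is a cantilever fixed at A.
Primary-structure tip deflection at B by superposition:
  UDL 11: wL⁴/(8EI) = 52822/EI
  triangular load, peak 38.4 at the free end: 11w₀L⁴/(120EI) = 135224/EI
  point load 145.5 at a = 11.2: Pa²(3L − a)/(6EI) = 93691/EI
  δ_0 = 281737/EI
Flexibility coefficient — unit upward force at B: δ_{BB} = L³/(3EI) = 914.7/EI.
Compatibility at B: δ_0 − R_B·δ_{BB} = 0, so R_B = 281737/914.7 = 308 kN.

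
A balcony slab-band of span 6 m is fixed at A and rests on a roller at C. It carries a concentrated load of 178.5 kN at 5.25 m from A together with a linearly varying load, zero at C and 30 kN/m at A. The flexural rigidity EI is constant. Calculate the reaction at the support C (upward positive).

Choose R_C as the redundant. The primary structure is the cantilever fixed at A.
Primary-structure tip deflection at C by superposition:
  point load 178.5 at a = 5.25: Pa²(3L − a)/(6EI) = 10455/EI
  triangular load, peak 30 at the fixed end: w₀L⁴/(30EI) = 1296/EI
  δ_0 = 11751/EI
Tip deflection under a unit load at C: L³/(3EI) = 72/EI.
The prop prevents deflection at C: R_C = δ_0/δ_{CC} = 11751/72 = 163.2 kN.

R_C = 163.2 kN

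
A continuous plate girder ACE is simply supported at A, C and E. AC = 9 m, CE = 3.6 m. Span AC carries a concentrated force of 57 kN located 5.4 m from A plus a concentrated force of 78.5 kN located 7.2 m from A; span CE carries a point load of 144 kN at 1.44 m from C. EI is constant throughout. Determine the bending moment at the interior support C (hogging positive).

Release continuity at C by inserting a hinge; the redundant is the internal moment M_C. The primary structure is two simply-supported spans AC and CE.
Discontinuity in slope at C on the released structure — sum the simple-span end rotations:
  span AC: point load 57 at a = 5.4: Pab(L + a)/(6LEI) = 295.5/EI
  span AC: point load 78.5 at a = 7.2: Pab(L + a)/(6LEI) = 305.2/EI
  span CE: point load 144 at a = 1.44: Pab(L + b)/(6LEI) = 119.4/EI
  relative rotation θ_0 = (600.7 + 119.4)/EI = 720.1/EI
A unit hogging moment at C produces rotation L₁/(3EI) + L₂/(3EI) = 4.2/EI.
Slope continuity at C: θ_0 = M_C·4.2/EI, so M_C = 720.1/4.2 = 171.5 kN·m (hogging).

M_C = 171.5 kN·m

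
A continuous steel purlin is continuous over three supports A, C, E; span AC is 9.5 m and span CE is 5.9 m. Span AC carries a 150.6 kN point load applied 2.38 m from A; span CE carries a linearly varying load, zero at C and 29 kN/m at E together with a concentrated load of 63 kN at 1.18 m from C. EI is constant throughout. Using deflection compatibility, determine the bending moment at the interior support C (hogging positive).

Insert a hinge at C; M_C is the redundant, and each span becomes simply supported.
Rotations at C on the released spans (each span's end-slope, ×1/EI):
  span AC: point load 150.6 at a = 2.38: Pab(L + a)/(6LEI) = 531.9/EI
  span CE: triangular load, peak 29: 7w₀L³/(360EI) = 115.8/EI
  span CE: point load 63 at a = 1.18: Pab(L + b)/(6LEI) = 105.3/EI
  relative rotation θ_0 = (531.9 + 221.1)/EI = 753/EI
A unit hogging moment at C produces rotation L₁/(3EI) + L₂/(3EI) = 5.133/EI.
Slope continuity at C: θ_0 = M_C·5.133/EI, so M_C = 753/5.133 = 146.7 kN·m (hogging).

M_C = 146.7 kN·m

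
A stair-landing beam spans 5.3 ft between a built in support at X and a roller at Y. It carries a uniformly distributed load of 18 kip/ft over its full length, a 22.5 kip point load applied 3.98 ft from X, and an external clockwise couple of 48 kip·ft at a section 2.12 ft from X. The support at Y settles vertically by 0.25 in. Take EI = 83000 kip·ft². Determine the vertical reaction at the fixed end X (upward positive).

R_X = 94.01 kip

Choose R_Y as the redundant. The primary structure is the cantilever fixed at X.
Deflection at Y on the released cantilever, summing each load's contribution:
  UDL 18: wL⁴/(8EI) = 1775/EI
  point load 22.5 at a = 3.98: Pa²(3L − a)/(6EI) = 708.1/EI
  clockwise couple 48 at a = 2.12: M₀a(2L − a)/(2EI) = 431.5/EI
  δ_0 = 2915/EI
Tip deflection under a unit load at Y: L³/(3EI) = 49.63/EI.
With EI = 83000 kip·ft²: δ_0 = 0.035119 ft and δ_{YY} = 0.000598 ft/kip.
Compatibility — the beam at Y must follow the support down by 0.02083 ft: δ_0 − R_Y·δ_{YY} = 0.02083, so R_Y = (0.035119 − 0.02083)/0.000598 = 23.89 kip.
Vertical equilibrium: R_X = ΣP − R_Y = 117.9 − 23.89 = 94.01 kip.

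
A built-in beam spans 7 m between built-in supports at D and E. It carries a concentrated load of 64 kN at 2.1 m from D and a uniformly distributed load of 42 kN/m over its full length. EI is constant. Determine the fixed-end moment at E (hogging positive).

M_E = 199.7 kN·m

Take the two fixed-end moments M_D, M_E as redundants; the released structure is the simple span DE.
Simple-span end rotations at D and E under the given loads:
  at D: point load 64 at a = 2.1: Pab(L + b)/(6LEI) = 186.6/EI
  at E: point load 64 at a = 2.1: Pab(L + a)/(6LEI) = 142.7/EI
  at D: UDL 42: wL³/(24EI) = 600.2/EI
  at E: UDL 42: wL³/(24EI) = 600.2/EI
  θ_D0 = 786.8/EI,  θ_E0 = 742.9/EI
Flexibility coefficients: a unit moment at one end gives L/(3EI) there and L/(6EI) at the far end, so f₁₁ = f₂₂ = 2.333/EI and f₁₂ = f₂₁ = 1.167/EI.
Compatibility — zero rotation at each built-in end:
  2.333 M_D + 1.167 M_E = 786.8
  1.167 M_D + 2.333 M_E = 742.9
Solving the pair gives M_D = 237.4 kN·m and M_E = 199.7 kN·m (hogging).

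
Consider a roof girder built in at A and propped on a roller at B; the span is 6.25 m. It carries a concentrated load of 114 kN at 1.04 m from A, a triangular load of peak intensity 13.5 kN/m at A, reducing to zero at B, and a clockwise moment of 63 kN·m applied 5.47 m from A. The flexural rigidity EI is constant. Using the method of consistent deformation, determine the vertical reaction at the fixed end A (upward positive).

R_A = 128.4 kN

Release the roller at B. Primary structure: cantilever fixed at A.
Deflection at B on the released cantilever, summing each load's contribution:
  point load 114 at a = 1.04: Pa²(3L − a)/(6EI) = 363.9/EI
  triangular load, peak 13.5 at the fixed end: w₀L⁴/(30EI) = 686.6/EI
  clockwise couple 63 at a = 5.47: M₀a(2L − a)/(2EI) = 1211/EI
  δ_0 = 2262/EI
Flexibility coefficient — unit upward force at B: δ_{BB} = L³/(3EI) = 81.38/EI.
Compatibility at B: δ_0 − R_B·δ_{BB} = 0, so R_B = 2262/81.38 = 27.79 kN.
Vertical equilibrium: R_A = ΣP − R_B = 156.2 − 27.79 = 128.4 kN.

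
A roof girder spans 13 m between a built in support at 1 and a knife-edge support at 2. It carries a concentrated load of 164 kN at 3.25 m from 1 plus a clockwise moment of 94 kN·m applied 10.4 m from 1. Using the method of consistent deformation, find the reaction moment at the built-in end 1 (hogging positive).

Take the reaction at 2 as the redundant and release it; the primary structure is a cantilever fixed at 1.
Primary-structure tip deflection at 2 by superposition:
  point load 164 at a = 3.25: Pa²(3L − a)/(6EI) = 10321/EI
  clockwise couple 94 at a = 10.4: M₀a(2L − a)/(2EI) = 7625/EI
  δ_0 = 17947/EI
Flexibility coefficient — unit upward force at 2: δ_{22} = L³/(3EI) = 732.3/EI.
The prop prevents deflection at 2: R_2 = δ_0/δ_{22} = 17947/732.3 = 24.51 kN.
Moment equilibrium about 1: M_1 = Σ(load moments about 1) − R_2·L = 627 − 24.51×13 = 308.4 kN·m.

M_1 = 308.4 kN·m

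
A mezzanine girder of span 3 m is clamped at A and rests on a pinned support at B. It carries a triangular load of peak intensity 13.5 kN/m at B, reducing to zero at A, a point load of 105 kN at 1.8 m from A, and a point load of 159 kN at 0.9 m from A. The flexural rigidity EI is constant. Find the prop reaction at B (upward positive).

R_B = 75.82 kN

Choose R_B as the redundant. The primary structure is the cantilever fixed at A.
Primary-structure tip deflection at B by superposition:
  triangular load, peak 13.5 at the free end: 11w₀L⁴/(120EI) = 100.2/EI
  point load 105 at a = 1.8: Pa²(3L − a)/(6EI) = 408.2/EI
  point load 159 at a = 0.9: Pa²(3L − a)/(6EI) = 173.9/EI
  δ_0 = 682.3/EI
Flexibility coefficient — unit upward force at B: δ_{BB} = L³/(3EI) = 9/EI.
Compatibility at B: δ_0 − R_B·δ_{BB} = 0, so R_B = 682.3/9 = 75.82 kN.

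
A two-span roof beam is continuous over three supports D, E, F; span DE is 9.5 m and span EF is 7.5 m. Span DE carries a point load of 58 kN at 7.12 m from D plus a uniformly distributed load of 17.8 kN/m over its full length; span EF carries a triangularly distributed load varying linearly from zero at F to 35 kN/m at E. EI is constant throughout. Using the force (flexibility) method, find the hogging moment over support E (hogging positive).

M_E = 220.7 kN·m

Release continuity at E by inserting a hinge; the redundant is the internal moment M_E. The primary structure is two simply-supported spans DE and EF.
End slopes at the hinge E, treating each span as simply supported:
  span DE: point load 58 at a = 7.12: Pab(L + a)/(6LEI) = 286.6/EI
  span DE: UDL 17.8: wL³/(24EI) = 635.9/EI
  span EF: triangular load, peak 35: w₀L³/(45EI) = 328.1/EI
  relative rotation θ_0 = (922.5 + 328.1)/EI = 1251/EI
A unit hogging moment at E produces rotation L₁/(3EI) + L₂/(3EI) = 5.667/EI.
Slope continuity at E: θ_0 = M_E·5.667/EI, so M_E = 1251/5.667 = 220.7 kN·m (hogging).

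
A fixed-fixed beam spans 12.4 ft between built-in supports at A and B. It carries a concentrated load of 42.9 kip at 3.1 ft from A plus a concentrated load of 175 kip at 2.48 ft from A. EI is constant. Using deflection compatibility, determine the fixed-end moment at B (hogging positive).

Take the two fixed-end moments M_A, M_B as redundants; the released structure is the simple span AB.
Simple-span end rotations at A and B under the given loads:
  at A: point load 42.9 at a = 3.1: Pab(L + b)/(6LEI) = 360.7/EI
  at B: point load 42.9 at a = 3.1: Pab(L + a)/(6LEI) = 257.7/EI
  at A: point load 175 at a = 2.48: Pab(L + b)/(6LEI) = 1292/EI
  at B: point load 175 at a = 2.48: Pab(L + a)/(6LEI) = 861.1/EI
  θ_A0 = 1652/EI,  θ_B0 = 1119/EI
Flexibility coefficients: a unit moment at one end gives L/(3EI) there and L/(6EI) at the far end, so f₁₁ = f₂₂ = 4.133/EI and f₁₂ = f₂₁ = 2.067/EI.
Compatibility — zero rotation at each built-in end:
  4.133 M_A + 2.067 M_B = 1652
  2.067 M_A + 4.133 M_B = 1119
Solving the pair gives M_A = 352.6 kip·ft and M_B = 94.38 kip·ft (hogging).

M_B = 94.38 kip·ft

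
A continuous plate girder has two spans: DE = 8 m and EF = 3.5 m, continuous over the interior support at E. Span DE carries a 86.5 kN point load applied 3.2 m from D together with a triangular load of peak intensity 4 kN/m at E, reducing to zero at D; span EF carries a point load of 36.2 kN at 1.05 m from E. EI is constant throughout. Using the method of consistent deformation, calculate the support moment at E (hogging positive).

M_E = 99.63 kN·m

Release continuity at E by inserting a hinge; the redundant is the internal moment M_E. The primary structure is two simply-supported spans DE and EF.
End slopes at the hinge E, treating each span as simply supported:
  span DE: point load 86.5 at a = 3.2: Pab(L + a)/(6LEI) = 310/EI
  span DE: triangular load, peak 4: w₀L³/(45EI) = 45.51/EI
  span EF: point load 36.2 at a = 1.05: Pab(L + b)/(6LEI) = 26.39/EI
  relative rotation θ_0 = (355.5 + 26.39)/EI = 381.9/EI
A unit hogging moment at E produces rotation L₁/(3EI) + L₂/(3EI) = 3.833/EI.
Slope continuity at E: θ_0 = M_E·3.833/EI, so M_E = 381.9/3.833 = 99.63 kN·m (hogging).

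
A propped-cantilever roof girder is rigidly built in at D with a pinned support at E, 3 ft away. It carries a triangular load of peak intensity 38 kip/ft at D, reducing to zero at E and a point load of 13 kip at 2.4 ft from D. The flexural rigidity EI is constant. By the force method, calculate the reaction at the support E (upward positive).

R_E = 20.55 kip

Release the roller at E. Primary structure: cantilever fixed at D.
Deflection at E on the released cantilever, summing each load's contribution:
  triangular load, peak 38 at the fixed end: w₀L⁴/(30EI) = 102.6/EI
  point load 13 at a = 2.4: Pa²(3L − a)/(6EI) = 82.37/EI
  δ_0 = 185/EI
Tip deflection under a unit load at E: L³/(3EI) = 9/EI.
The prop prevents deflection at E: R_E = δ_0/δ_{EE} = 185/9 = 20.55 kip.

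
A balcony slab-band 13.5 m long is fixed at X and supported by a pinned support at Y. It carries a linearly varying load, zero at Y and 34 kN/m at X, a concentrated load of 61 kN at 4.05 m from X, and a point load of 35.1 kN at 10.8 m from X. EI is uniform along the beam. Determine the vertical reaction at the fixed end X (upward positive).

R_X = 247.6 kN

Release the roller at Y. Primary structure: cantilever fixed at X.
Primary-structure tip deflection at Y by superposition:
  triangular load, peak 34 at the fixed end: w₀L⁴/(30EI) = 37644/EI
  point load 61 at a = 4.05: Pa²(3L − a)/(6EI) = 6078/EI
  point load 35.1 at a = 10.8: Pa²(3L − a)/(6EI) = 20266/EI
  δ_0 = 63988/EI
Tip deflection under a unit load at Y: L³/(3EI) = 820.1/EI.
Compatibility at Y: δ_0 − R_Y·δ_{YY} = 0, so R_Y = 63988/820.1 = 78.02 kN.
Vertical equilibrium: R_X = ΣP − R_Y = 325.6 − 78.02 = 247.6 kN.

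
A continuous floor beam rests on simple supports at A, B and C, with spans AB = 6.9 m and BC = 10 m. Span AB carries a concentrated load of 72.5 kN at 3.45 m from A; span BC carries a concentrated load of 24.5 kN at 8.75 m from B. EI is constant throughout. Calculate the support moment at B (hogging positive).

M_B = 47.21 kN·m

Take M_B as the redundant. Released structure: two simple spans AB and BC with a hinge at B.
Rotations at B on the released spans (each span's end-slope, ×1/EI):
  span AB: point load 72.5 at a = 3.45: Pab(L + a)/(6LEI) = 215.7/EI
  span BC: point load 24.5 at a = 8.75: Pab(L + b)/(6LEI) = 50.24/EI
  relative rotation θ_0 = (215.7 + 50.24)/EI = 266/EI
A unit hogging moment at B produces rotation L₁/(3EI) + L₂/(3EI) = 5.633/EI.
Slope continuity at B: θ_0 = M_B·5.633/EI, so M_B = 266/5.633 = 47.21 kN·m (hogging).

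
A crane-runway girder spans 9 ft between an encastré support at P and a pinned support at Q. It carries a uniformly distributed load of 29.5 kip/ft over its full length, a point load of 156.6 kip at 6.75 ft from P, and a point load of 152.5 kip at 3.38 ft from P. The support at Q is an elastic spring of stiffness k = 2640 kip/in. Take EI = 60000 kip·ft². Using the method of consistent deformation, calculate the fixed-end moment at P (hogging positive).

M_P = 741.1 kip·ft

Remove the prop at Q; the released (primary) structure is a cantilever built in at P.
Primary-structure tip deflection at Q by superposition:
  UDL 29.5: wL⁴/(8EI) = 24194/EI
  point load 156.6 at a = 6.75: Pa²(3L − a)/(6EI) = 24081/EI
  point load 152.5 at a = 3.38: Pa²(3L − a)/(6EI) = 6859/EI
  δ_0 = 55133/EI
Tip deflection under a unit load at Q: L³/(3EI) = 243/EI.
With EI = 60000 kip·ft²: δ_0 = 0.91889 ft and δ_{QQ} = 0.00405 ft/kip.
Compatibility — the spring shortens by R_Q/k under the reaction it provides: δ_0 − R_Q·δ_{QQ} = R_Q/k. With 1/k = 1/(2640×12) ft/kip = 0.000032 ft/kip, R_Q = δ_0 / (δ_{QQ} + 1/k) = 0.91889 / (0.00405 + 0.000032) = 225.1 kip.
Moment equilibrium about P: M_P = Σ(load moments about P) − R_Q·L = 2767 − 225.1×9 = 741.1 kip·ft.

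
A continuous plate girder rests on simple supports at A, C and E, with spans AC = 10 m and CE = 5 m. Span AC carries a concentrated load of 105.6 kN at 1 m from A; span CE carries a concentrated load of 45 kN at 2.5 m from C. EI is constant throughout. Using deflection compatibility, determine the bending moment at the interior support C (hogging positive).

Take M_C as the redundant. Released structure: two simple spans AC and CE with a hinge at C.
Discontinuity in slope at C on the released structure — sum the simple-span end rotations:
  span AC: point load 105.6 at a = 1: Pab(L + a)/(6LEI) = 174.2/EI
  span CE: point load 45 at a = 2.5: Pab(L + b)/(6LEI) = 70.31/EI
  relative rotation θ_0 = (174.2 + 70.31)/EI = 244.6/EI
A unit hogging moment at C produces rotation L₁/(3EI) + L₂/(3EI) = 5/EI.
Compatibility: M_C·(L₁+L₂)/(3EI) = θ_0, giving M_C = 48.91 kN·m (hogging).

M_C = 48.91 kN·m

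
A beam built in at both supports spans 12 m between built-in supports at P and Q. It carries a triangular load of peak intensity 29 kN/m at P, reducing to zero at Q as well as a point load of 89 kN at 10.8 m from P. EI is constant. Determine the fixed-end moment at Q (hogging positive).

Take the two fixed-end moments M_P, M_Q as redundants; the released structure is the simple span PQ.
End rotations of the released simple span under the applied load (×1/EI):
  at P: triangular load, peak 29: w₀L³/(45EI) = 1114/EI
  at Q: triangular load, peak 29: 7w₀L³/(360EI) = 974.4/EI
  at P: point load 89 at a = 10.8: Pab(L + b)/(6LEI) = 211.5/EI
  at Q: point load 89 at a = 10.8: Pab(L + a)/(6LEI) = 365.3/EI
  θ_P0 = 1325/EI,  θ_Q0 = 1340/EI
Flexibility coefficients: a unit moment at one end gives L/(3EI) there and L/(6EI) at the far end, so f₁₁ = f₂₂ = 4/EI and f₁₂ = f₂₁ = 2/EI.
Compatibility — zero rotation at each built-in end:
  4 M_P + 2 M_Q = 1325
  2 M_P + 4 M_Q = 1340
Solving the pair gives M_P = 218.4 kN·m and M_Q = 225.7 kN·m (hogging).

M_Q = 225.7 kN·m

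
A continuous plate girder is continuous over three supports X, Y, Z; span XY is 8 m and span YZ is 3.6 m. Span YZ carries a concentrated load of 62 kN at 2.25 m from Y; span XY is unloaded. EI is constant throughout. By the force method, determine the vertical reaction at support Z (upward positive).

R_Z = 35.65 kN

Take M_Y as the redundant. Released structure: two simple spans XY and YZ with a hinge at Y.
End slopes at the hinge Y, treating each span as simply supported:
  span YZ: point load 62 at a = 2.25: Pab(L + b)/(6LEI) = 43.16/EI
  relative rotation θ_0 = (0 + 43.16)/EI = 43.16/EI
A unit hogging moment at Y produces rotation L₁/(3EI) + L₂/(3EI) = 3.867/EI.
Slope continuity at Y: θ_0 = M_Y·3.867/EI, so M_Y = 43.16/3.867 = 11.16 kN·m (hogging).
Span YZ, ΣM about Z: R_Y^{YZ}·3.6 = 83.7 + 11.16, so R_Y^{YZ} = 26.35 kN and R_Z = 62 − 26.35 = 35.65 kN.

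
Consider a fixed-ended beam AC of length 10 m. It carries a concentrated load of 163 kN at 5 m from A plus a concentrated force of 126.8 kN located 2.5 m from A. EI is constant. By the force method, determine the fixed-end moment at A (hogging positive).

M_A = 382.1 kN·m

Take the two fixed-end moments M_A, M_C as redundants; the released structure is the simple span AC.
Simple-span end rotations at A and C under the given loads:
  at A: point load 163 at a = 5: Pab(L + b)/(6LEI) = 1019/EI
  at C: point load 163 at a = 5: Pab(L + a)/(6LEI) = 1019/EI
  at A: point load 126.8 at a = 2.5: Pab(L + b)/(6LEI) = 693.4/EI
  at C: point load 126.8 at a = 2.5: Pab(L + a)/(6LEI) = 495.3/EI
  θ_A0 = 1712/EI,  θ_C0 = 1514/EI
Flexibility coefficients: a unit moment at one end gives L/(3EI) there and L/(6EI) at the far end, so f₁₁ = f₂₂ = 3.333/EI and f₁₂ = f₂₁ = 1.667/EI.
Compatibility — zero rotation at each built-in end:
  3.333 M_A + 1.667 M_C = 1712
  1.667 M_A + 3.333 M_C = 1514
Solving the pair gives M_A = 382.1 kN·m and M_C = 263.2 kN·m (hogging).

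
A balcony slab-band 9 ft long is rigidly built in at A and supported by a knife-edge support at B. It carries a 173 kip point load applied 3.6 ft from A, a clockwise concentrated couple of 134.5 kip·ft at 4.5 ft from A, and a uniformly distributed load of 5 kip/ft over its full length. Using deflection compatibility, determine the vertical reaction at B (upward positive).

Choose R_B as the redundant. The primary structure is the cantilever fixed at A.
Primary-structure tip deflection at B by superposition:
  point load 173 at a = 3.6: Pa²(3L − a)/(6EI) = 8744/EI
  clockwise couple 134.5 at a = 4.5: M₀a(2L − a)/(2EI) = 4085/EI
  UDL 5: wL⁴/(8EI) = 4101/EI
  δ_0 = 16930/EI
Flexibility coefficient — unit upward force at B: δ_{BB} = L³/(3EI) = 243/EI.
Compatibility at B: δ_0 − R_B·δ_{BB} = 0, so R_B = 16930/243 = 69.67 kip.

R_B = 69.67 kip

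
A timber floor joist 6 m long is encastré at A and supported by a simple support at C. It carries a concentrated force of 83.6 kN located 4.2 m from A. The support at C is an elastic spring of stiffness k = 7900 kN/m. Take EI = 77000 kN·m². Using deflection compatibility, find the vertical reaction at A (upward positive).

R_A = 42.11 kN

Release the roller at C. Primary structure: cantilever fixed at A.
Deflection at C on the released cantilever, summing each load's contribution:
  point load 83.6 at a = 4.2: Pa²(3L − a)/(6EI) = 3392/EI
Tip deflection under a unit load at C: L³/(3EI) = 72/EI.
With EI = 77000 kN·m²: δ_0 = 0.04405 m and δ_{CC} = 0.000935 m/kN.
Compatibility — the spring shortens by R_C/k under the reaction it provides: δ_0 − R_C·δ_{CC} = R_C/k. With 1/k = 0.000127 m/kN, R_C = δ_0 / (δ_{CC} + 1/k) = 0.04405 / (0.000935 + 0.000127) = 41.49 kN.
Vertical equilibrium: R_A = ΣP − R_C = 83.6 − 41.49 = 42.11 kN.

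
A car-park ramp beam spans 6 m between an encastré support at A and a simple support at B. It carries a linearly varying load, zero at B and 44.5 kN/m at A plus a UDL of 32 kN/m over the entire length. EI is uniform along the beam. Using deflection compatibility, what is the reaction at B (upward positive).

Remove the prop at B; the released (primary) structure is a cantilever built in at A.
Deflection at B on the released cantilever, summing each load's contribution:
  triangular load, peak 44.5 at the fixed end: w₀L⁴/(30EI) = 1922/EI
  UDL 32: wL⁴/(8EI) = 5184/EI
  δ_0 = 7106/EI
Flexibility coefficient — unit upward force at B: δ_{BB} = L³/(3EI) = 72/EI.
Compatibility at B: δ_0 − R_B·δ_{BB} = 0, so R_B = 7106/72 = 98.7 kN.

R_B = 98.7 kN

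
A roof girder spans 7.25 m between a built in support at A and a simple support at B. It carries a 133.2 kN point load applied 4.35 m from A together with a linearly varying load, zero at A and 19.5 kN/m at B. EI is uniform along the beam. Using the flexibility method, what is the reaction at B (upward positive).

R_B = 96.42 kN

Release the roller at B. Primary structure: cantilever fixed at A.
Free-end deflection of the primary structure under the applied loading (downward +):
  point load 133.2 at a = 4.35: Pa²(3L − a)/(6EI) = 7309/EI
  triangular load, peak 19.5 at the free end: 11w₀L⁴/(120EI) = 4939/EI
  δ_0 = 12248/EI
Tip deflection under a unit load at B: L³/(3EI) = 127/EI.
The prop prevents deflection at B: R_B = δ_0/δ_{BB} = 12248/127 = 96.42 kN.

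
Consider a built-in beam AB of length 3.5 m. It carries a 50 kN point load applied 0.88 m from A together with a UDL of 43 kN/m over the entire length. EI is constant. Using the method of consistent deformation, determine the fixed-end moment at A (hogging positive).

Release both end moments; the primary structure is a simply-supported span AB with redundants M_A and M_B.
End rotations of the released simple span under the applied load (×1/EI):
  at A: point load 50 at a = 0.88: Pab(L + b)/(6LEI) = 33.6/EI
  at B: point load 50 at a = 0.88: Pab(L + a)/(6LEI) = 24.04/EI
  at A: UDL 43: wL³/(24EI) = 76.82/EI
  at B: UDL 43: wL³/(24EI) = 76.82/EI
  θ_A0 = 110.4/EI,  θ_B0 = 100.9/EI
Flexibility coefficients: a unit moment at one end gives L/(3EI) there and L/(6EI) at the far end, so f₁₁ = f₂₂ = 1.167/EI and f₁₂ = f₂₁ = 0.5833/EI.
Compatibility — zero rotation at each built-in end:
  1.167 M_A + 0.5833 M_B = 110.4
  0.5833 M_A + 1.167 M_B = 100.9
Solving the pair gives M_A = 68.55 kN·m and M_B = 52.18 kN·m (hogging).

M_A = 68.55 kN·m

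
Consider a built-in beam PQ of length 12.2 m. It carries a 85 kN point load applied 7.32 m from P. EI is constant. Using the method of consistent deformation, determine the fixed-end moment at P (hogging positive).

M_P = 99.55 kN·m

Release both end moments; the primary structure is a simply-supported span PQ with redundants M_P and M_Q.
On the primary (simply-supported) span, the end slopes from the loading are:
  at P: point load 85 at a = 7.32: Pab(L + b)/(6LEI) = 708.5/EI
  at Q: point load 85 at a = 7.32: Pab(L + a)/(6LEI) = 809.7/EI
  θ_P0 = 708.5/EI,  θ_Q0 = 809.7/EI
Flexibility coefficients: a unit moment at one end gives L/(3EI) there and L/(6EI) at the far end, so f₁₁ = f₂₂ = 4.067/EI and f₁₂ = f₂₁ = 2.033/EI.
Compatibility — zero rotation at each built-in end:
  4.067 M_P + 2.033 M_Q = 708.5
  2.033 M_P + 4.067 M_Q = 809.7
Solving the pair gives M_P = 99.55 kN·m and M_Q = 149.3 kN·m (hogging).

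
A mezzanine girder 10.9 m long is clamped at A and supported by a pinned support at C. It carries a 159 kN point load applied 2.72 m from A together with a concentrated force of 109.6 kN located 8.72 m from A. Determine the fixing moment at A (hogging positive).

Choose R_C as the redundant. The primary structure is the cantilever fixed at A.
Free-end deflection of the primary structure under the applied loading (downward +):
  point load 159 at a = 2.72: Pa²(3L − a)/(6EI) = 5878/EI
  point load 109.6 at a = 8.72: Pa²(3L − a)/(6EI) = 33307/EI
  δ_0 = 39185/EI
Flexibility coefficient — unit upward force at C: δ_{CC} = L³/(3EI) = 431.7/EI.
The prop prevents deflection at C: R_C = δ_0/δ_{CC} = 39185/431.7 = 90.77 kN.
Moment equilibrium about A: M_A = Σ(load moments about A) − R_C·L = 1388 − 90.77×10.9 = 398.7 kN·m.

M_A = 398.7 kN·m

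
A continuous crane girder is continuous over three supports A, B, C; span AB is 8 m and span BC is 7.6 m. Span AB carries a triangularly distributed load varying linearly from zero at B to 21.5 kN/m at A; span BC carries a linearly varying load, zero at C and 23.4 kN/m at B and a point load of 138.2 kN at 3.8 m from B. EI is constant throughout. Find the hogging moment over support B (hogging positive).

Insert a hinge at B; M_B is the redundant, and each span becomes simply supported.
End slopes at the hinge B, treating each span as simply supported:
  span AB: triangular load, peak 21.5: 7w₀L³/(360EI) = 214/EI
  span BC: triangular load, peak 23.4: w₀L³/(45EI) = 228.3/EI
  span BC: point load 138.2 at a = 3.8: Pab(L + b)/(6LEI) = 498.9/EI
  relative rotation θ_0 = (214 + 727.2)/EI = 941.2/EI
A unit hogging moment at B produces rotation L₁/(3EI) + L₂/(3EI) = 5.2/EI.
Compatibility: M_B·(L₁+L₂)/(3EI) = θ_0, giving M_B = 181 kN·m (hogging).

M_B = 181 kN·m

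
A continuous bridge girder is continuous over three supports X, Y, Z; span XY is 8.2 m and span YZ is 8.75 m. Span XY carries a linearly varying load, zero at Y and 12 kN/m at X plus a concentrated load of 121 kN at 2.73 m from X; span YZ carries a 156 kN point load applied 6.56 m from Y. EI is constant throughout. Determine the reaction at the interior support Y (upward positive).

Take M_Y as the redundant. Released structure: two simple spans XY and YZ with a hinge at Y.
Rotations at Y on the released spans (each span's end-slope, ×1/EI):
  span XY: triangular load, peak 12: 7w₀L³/(360EI) = 128.7/EI
  span XY: point load 121 at a = 2.73: Pab(L + a)/(6LEI) = 401.4/EI
  span YZ: point load 156 at a = 6.56: Pab(L + b)/(6LEI) = 467/EI
  relative rotation θ_0 = (530.1 + 467)/EI = 997.1/EI
A unit hogging moment at Y produces rotation L₁/(3EI) + L₂/(3EI) = 5.65/EI.
Compatibility: M_Y·(L₁+L₂)/(3EI) = θ_0, giving M_Y = 176.5 kN·m (hogging).
Span XY, ΣM about X with M_Y applied at Y: R_Y^{XY}·8.2 = 464.8 + 176.5, so R_Y^{XY} = 78.21 kN and R_X = 170.2 − 78.21 = 91.99 kN.
Span YZ, ΣM about Z: R_Y^{YZ}·8.75 = 341.6 + 176.5, so R_Y^{YZ} = 59.21 kN and R_Z = 156 − 59.21 = 96.79 kN.
R_Y = 78.21 + 59.21 = 137.4 kN.

R_Y = 137.4 kN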